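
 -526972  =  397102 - 924074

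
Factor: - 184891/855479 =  - 7^1*61^1*71^(  -  1 )*433^1* 12049^( - 1)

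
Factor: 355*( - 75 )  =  -26625 = - 3^1*5^3*71^1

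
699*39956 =27929244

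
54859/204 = 268+11/12=268.92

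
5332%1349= 1285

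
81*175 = 14175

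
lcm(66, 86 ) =2838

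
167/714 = 167/714=   0.23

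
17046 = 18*947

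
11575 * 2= 23150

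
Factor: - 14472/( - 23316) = 2^1*3^2*29^ (-1) = 18/29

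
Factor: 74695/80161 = 5^1*19^( - 1 )*4219^( - 1)*14939^1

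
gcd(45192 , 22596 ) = 22596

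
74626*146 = 10895396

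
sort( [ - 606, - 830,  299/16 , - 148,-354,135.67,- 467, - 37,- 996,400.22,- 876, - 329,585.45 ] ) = [-996, - 876,-830, - 606, - 467,-354, - 329, - 148, - 37,299/16,135.67 , 400.22,585.45]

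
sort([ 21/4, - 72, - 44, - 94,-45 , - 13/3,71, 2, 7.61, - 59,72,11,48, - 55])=[ - 94,  -  72, - 59, -55,-45,  -  44, - 13/3 , 2, 21/4, 7.61,11,48,71, 72]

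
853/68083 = 853/68083= 0.01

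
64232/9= 64232/9= 7136.89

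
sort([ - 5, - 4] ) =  [ - 5, - 4]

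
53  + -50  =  3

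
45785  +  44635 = 90420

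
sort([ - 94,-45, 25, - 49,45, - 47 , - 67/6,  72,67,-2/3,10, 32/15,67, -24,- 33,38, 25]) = [-94, - 49, -47 , - 45, - 33, - 24, - 67/6, - 2/3 , 32/15,10,25,  25,38, 45,67, 67,72]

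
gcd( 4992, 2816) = 128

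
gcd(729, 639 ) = 9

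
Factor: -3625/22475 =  - 5/31 = - 5^1*31^( - 1) 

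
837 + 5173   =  6010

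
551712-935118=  - 383406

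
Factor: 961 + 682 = 31^1*53^1 = 1643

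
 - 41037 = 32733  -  73770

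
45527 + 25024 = 70551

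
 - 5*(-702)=3510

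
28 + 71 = 99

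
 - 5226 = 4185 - 9411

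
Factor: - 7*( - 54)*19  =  2^1*3^3*7^1*19^1=7182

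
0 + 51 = 51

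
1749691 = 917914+831777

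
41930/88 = 476  +  21/44 = 476.48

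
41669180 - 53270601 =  - 11601421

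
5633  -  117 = 5516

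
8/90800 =1/11350 = 0.00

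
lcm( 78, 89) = 6942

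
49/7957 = 49/7957 = 0.01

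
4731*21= 99351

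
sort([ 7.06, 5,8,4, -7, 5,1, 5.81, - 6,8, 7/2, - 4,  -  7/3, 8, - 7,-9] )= [  -  9, - 7, - 7, - 6, - 4, - 7/3, 1,7/2, 4,5, 5, 5.81, 7.06 , 8, 8, 8 ]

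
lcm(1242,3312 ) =9936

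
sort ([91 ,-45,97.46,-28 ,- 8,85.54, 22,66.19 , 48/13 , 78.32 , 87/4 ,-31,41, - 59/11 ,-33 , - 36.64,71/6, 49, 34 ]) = [ - 45,- 36.64, - 33,-31 ,-28 ,-8,-59/11,48/13,71/6,87/4 , 22,34,41,49, 66.19,78.32 , 85.54,91,  97.46]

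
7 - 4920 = -4913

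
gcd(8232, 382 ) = 2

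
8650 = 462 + 8188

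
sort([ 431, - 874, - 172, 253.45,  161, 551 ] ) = [ - 874,-172, 161, 253.45, 431,551 ] 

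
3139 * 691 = 2169049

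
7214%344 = 334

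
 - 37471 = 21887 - 59358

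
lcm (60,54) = 540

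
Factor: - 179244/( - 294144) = 2^( - 6)*3^1*13^1 = 39/64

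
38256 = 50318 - 12062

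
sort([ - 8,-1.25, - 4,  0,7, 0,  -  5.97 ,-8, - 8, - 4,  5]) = [ - 8, - 8,-8, -5.97 ,  -  4, - 4 , -1.25  ,  0, 0,5, 7 ] 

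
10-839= - 829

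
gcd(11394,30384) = 3798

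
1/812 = 1/812 = 0.00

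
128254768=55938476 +72316292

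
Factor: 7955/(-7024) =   -  2^(- 4 )*5^1*37^1*43^1*439^( - 1)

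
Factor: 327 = 3^1*109^1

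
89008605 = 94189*945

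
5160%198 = 12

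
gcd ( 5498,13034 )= 2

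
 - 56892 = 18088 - 74980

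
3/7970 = 3/7970 = 0.00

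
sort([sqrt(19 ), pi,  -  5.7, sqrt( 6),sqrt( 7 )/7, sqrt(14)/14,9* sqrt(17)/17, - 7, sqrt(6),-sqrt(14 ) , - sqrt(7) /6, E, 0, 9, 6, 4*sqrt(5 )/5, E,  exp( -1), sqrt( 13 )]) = [ - 7,  -  5.7,-sqrt(14), - sqrt( 7)/6,0, sqrt (14 )/14, exp( - 1), sqrt ( 7)/7,4*sqrt( 5 )/5,9*sqrt(17 )/17,sqrt( 6) , sqrt(6), E,E, pi,sqrt(13 ), sqrt(19 ), 6, 9]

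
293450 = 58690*5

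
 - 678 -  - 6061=5383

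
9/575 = 9/575 = 0.02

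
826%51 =10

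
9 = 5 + 4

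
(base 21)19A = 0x280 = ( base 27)NJ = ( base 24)12G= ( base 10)640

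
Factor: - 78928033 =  - 19^1*4154107^1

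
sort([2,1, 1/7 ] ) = [1/7, 1,2 ] 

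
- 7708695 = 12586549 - 20295244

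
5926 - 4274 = 1652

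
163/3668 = 163/3668  =  0.04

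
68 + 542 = 610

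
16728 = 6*2788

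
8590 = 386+8204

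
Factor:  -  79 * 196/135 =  - 2^2*3^(-3 )*5^(-1 )*7^2*79^1 = - 15484/135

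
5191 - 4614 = 577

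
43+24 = 67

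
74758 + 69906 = 144664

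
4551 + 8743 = 13294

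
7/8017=7/8017 = 0.00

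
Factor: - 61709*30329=-1871572261 = - 13^1*23^1*2333^1  *  2683^1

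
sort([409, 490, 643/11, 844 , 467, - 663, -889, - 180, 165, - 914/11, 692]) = [ - 889,  -  663, - 180, - 914/11, 643/11 , 165,409, 467, 490,692,844]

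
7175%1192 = 23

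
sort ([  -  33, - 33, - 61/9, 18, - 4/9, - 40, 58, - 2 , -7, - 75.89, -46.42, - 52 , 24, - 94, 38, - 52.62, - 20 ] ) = [-94,  -  75.89 , - 52.62, - 52,  -  46.42, - 40,-33, - 33, - 20, - 7, - 61/9, - 2, - 4/9,  18  ,  24,38,58 ]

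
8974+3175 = 12149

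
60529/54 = 1120 + 49/54 = 1120.91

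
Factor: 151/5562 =2^(-1 ) * 3^ ( - 3) *103^(  -  1 ) * 151^1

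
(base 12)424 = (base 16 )25c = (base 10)604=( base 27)MA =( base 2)1001011100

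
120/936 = 5/39 = 0.13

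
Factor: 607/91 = 7^( - 1)*13^( - 1) * 607^1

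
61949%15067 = 1681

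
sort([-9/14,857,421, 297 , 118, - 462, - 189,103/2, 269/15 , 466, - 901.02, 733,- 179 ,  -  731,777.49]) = [-901.02, -731, - 462, - 189, - 179, - 9/14 , 269/15,103/2, 118,297,421,466, 733,777.49, 857]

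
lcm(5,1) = 5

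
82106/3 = 82106/3 =27368.67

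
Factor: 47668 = 2^2*17^1*701^1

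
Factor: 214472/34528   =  2^(-2)*13^(-1 ) * 17^1 * 19^1= 323/52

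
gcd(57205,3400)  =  85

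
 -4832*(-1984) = 9586688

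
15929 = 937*17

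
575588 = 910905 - 335317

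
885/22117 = 885/22117 = 0.04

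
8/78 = 4/39 =0.10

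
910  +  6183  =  7093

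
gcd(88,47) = 1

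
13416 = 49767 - 36351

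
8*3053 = 24424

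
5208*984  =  5124672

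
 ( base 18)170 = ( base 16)1c2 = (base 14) 242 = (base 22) ka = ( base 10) 450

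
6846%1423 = 1154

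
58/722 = 29/361 = 0.08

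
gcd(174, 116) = 58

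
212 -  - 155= 367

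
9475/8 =9475/8 = 1184.38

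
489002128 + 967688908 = 1456691036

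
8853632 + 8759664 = 17613296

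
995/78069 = 995/78069 = 0.01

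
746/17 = 43 + 15/17 = 43.88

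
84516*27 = 2281932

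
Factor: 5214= 2^1 * 3^1*11^1 * 79^1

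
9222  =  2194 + 7028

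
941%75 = 41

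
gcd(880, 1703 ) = 1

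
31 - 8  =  23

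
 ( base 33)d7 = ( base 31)E2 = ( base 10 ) 436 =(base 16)1B4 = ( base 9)534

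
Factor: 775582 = 2^1 * 387791^1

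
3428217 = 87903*39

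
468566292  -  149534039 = 319032253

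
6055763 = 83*72961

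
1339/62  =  1339/62 = 21.60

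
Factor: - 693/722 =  - 2^( -1 )*3^2*7^1*11^1*19^( - 2) 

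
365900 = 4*91475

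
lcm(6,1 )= 6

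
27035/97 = 27035/97 = 278.71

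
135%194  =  135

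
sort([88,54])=[ 54,88]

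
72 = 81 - 9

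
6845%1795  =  1460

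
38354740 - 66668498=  - 28313758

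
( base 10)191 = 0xbf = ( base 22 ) 8f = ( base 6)515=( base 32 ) 5v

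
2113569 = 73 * 28953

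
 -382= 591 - 973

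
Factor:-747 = -3^2*83^1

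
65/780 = 1/12 = 0.08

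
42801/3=14267 = 14267.00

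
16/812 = 4/203 = 0.02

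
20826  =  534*39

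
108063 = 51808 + 56255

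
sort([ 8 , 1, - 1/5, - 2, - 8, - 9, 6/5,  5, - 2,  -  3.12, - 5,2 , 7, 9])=[-9, - 8, - 5, - 3.12,-2, - 2, - 1/5,  1, 6/5,2,5,  7,8,9]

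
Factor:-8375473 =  - 23^1*241^1 * 1511^1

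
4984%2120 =744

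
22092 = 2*11046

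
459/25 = 18  +  9/25 = 18.36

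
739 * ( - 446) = - 329594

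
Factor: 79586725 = 5^2 * 19^1 * 137^1*1223^1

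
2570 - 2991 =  - 421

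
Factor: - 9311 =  - 9311^1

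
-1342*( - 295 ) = 395890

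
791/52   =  15 + 11/52 = 15.21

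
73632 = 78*944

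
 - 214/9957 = -214/9957 = -0.02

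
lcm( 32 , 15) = 480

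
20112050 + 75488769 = 95600819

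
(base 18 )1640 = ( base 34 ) 6qs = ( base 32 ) 7L8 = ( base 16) 1EA8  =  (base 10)7848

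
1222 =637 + 585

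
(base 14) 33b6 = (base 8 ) 21424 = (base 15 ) 29da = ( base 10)8980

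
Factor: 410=2^1*5^1*41^1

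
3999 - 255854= - 251855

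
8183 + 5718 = 13901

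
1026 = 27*38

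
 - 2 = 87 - 89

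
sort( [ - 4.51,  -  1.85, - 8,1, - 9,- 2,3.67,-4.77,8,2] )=[ - 9, - 8, - 4.77, - 4.51,  -  2, - 1.85,  1,2 , 3.67,  8]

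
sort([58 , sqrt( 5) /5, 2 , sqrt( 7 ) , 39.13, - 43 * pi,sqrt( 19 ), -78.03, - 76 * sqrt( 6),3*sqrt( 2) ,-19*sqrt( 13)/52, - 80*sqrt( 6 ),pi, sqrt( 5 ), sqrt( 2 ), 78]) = [ - 80*sqrt(6), - 76 *sqrt( 6 ) , - 43*pi, - 78.03,-19*sqrt( 13 )/52,sqrt( 5 ) /5 , sqrt( 2),2,sqrt( 5),  sqrt( 7 ),pi, 3*sqrt( 2 ),sqrt(19),39.13, 58,78]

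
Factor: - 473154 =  -2^1*3^1*11^1*67^1 * 107^1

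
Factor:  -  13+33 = 20= 2^2*5^1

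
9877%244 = 117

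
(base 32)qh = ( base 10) 849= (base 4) 31101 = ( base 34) ox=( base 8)1521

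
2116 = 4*529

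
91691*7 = 641837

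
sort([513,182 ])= [ 182,513] 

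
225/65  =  3 + 6/13 = 3.46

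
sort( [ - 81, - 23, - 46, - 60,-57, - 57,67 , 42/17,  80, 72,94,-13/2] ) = [- 81, -60 ,-57, - 57 ,-46, - 23, - 13/2,42/17,67, 72, 80,94]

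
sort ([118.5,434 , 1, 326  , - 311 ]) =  [-311,  1,118.5, 326, 434 ] 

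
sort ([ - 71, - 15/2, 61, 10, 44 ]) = [ - 71, - 15/2,10,44,  61]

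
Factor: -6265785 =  - 3^1*5^1*417719^1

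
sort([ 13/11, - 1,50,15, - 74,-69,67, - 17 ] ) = [ - 74, - 69, - 17, - 1,13/11,15,50, 67 ] 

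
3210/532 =1605/266= 6.03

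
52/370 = 26/185 =0.14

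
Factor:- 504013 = -19^1*41^1*647^1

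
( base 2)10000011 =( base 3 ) 11212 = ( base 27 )4N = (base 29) 4f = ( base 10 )131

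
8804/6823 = 1+1981/6823= 1.29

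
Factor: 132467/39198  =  2^( - 1)*3^(-1)*47^(  -  1 )*953^1 = 953/282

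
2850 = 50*57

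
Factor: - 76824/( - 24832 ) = 2^ ( - 5)*3^2 * 11^1 = 99/32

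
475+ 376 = 851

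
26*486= 12636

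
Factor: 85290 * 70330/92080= 2^(-2 ) * 3^1*5^1*13^1*541^1 * 1151^ (-1) *2843^1 = 299922285/4604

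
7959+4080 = 12039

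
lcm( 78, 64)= 2496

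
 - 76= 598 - 674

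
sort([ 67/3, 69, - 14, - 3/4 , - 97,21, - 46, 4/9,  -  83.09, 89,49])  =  [ - 97,-83.09, - 46, - 14, - 3/4, 4/9, 21,67/3,49,  69,89 ]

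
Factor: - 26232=- 2^3* 3^1*1093^1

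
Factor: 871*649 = 565279 = 11^1*13^1 * 59^1 * 67^1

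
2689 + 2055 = 4744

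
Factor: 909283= 19^1*47857^1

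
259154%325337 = 259154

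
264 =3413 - 3149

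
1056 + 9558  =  10614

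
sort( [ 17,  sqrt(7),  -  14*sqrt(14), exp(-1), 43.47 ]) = [- 14*sqrt(14), exp(-1), sqrt(7), 17, 43.47 ]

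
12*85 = 1020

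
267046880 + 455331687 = 722378567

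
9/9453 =3/3151 = 0.00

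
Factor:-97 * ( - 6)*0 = 0^1 = 0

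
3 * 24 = 72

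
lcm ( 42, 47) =1974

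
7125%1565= 865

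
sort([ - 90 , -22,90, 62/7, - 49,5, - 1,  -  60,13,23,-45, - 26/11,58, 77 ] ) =[-90, -60, -49, - 45,-22, -26/11, - 1, 5, 62/7, 13, 23, 58, 77, 90] 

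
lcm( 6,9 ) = 18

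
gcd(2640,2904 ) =264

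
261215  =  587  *445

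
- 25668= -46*558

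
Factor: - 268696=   -  2^3*33587^1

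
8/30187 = 8/30187 = 0.00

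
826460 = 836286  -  9826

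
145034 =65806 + 79228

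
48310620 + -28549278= 19761342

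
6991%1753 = 1732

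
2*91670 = 183340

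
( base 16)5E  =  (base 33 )2s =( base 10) 94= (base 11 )86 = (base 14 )6A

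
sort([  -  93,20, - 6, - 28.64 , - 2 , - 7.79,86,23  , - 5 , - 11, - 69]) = [- 93 , - 69, - 28.64, - 11, - 7.79, - 6, - 5, - 2, 20, 23 , 86]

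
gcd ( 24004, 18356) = 1412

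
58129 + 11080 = 69209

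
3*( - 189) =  - 567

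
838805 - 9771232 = -8932427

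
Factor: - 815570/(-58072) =955/68 =2^( - 2)*5^1 * 17^( - 1 )*191^1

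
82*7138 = 585316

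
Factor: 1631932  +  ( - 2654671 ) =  - 1022739  =  - 3^1*340913^1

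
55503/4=55503/4 = 13875.75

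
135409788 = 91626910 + 43782878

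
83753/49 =1709 + 12/49= 1709.24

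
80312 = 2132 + 78180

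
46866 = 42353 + 4513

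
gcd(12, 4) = 4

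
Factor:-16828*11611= - 195389908   =  -2^2 * 7^1 * 17^1 * 601^1*683^1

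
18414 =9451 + 8963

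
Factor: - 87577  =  -7^1*12511^1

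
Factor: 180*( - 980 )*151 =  - 2^4*3^2*5^2*7^2 * 151^1 = -26636400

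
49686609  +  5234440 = 54921049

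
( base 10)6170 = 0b1100000011010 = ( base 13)2a68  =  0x181A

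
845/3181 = 845/3181 = 0.27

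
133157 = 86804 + 46353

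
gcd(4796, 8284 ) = 436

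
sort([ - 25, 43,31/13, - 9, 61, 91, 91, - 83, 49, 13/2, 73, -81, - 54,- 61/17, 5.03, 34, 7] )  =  [ - 83, - 81, - 54, -25 , - 9,-61/17,31/13 , 5.03,  13/2, 7,  34, 43, 49,  61, 73, 91,91]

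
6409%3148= 113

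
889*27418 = 24374602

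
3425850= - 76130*( - 45 )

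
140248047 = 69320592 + 70927455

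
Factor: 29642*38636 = 1145248312= 2^3*13^1*743^1*14821^1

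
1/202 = 1/202  =  0.00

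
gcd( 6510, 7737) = 3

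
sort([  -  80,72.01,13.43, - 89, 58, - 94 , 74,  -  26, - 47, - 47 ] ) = [-94, - 89, - 80, - 47, - 47,- 26,13.43, 58,72.01 , 74 ]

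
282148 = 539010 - 256862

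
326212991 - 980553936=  - 654340945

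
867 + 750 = 1617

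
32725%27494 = 5231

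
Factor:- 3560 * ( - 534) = 1901040 = 2^4 * 3^1 * 5^1*89^2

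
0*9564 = 0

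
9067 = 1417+7650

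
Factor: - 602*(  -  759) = 456918 = 2^1*3^1*7^1*11^1*23^1* 43^1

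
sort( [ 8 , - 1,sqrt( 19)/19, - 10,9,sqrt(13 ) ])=[ - 10 , - 1, sqrt( 19 ) /19, sqrt( 13 ), 8,9]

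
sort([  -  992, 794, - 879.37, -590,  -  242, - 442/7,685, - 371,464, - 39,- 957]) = [ - 992, - 957 , - 879.37, - 590, - 371, - 242  , -442/7, - 39,464,685, 794 ]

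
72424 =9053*8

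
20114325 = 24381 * 825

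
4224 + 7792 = 12016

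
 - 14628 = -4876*3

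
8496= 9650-1154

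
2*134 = 268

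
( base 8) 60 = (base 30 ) 1i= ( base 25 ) 1N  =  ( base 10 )48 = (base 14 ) 36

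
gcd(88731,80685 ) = 9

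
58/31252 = 29/15626 = 0.00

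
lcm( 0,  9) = 0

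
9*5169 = 46521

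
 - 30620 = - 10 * 3062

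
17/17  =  1 =1.00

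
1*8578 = 8578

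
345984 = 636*544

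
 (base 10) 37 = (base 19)1i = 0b100101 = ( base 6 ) 101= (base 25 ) 1c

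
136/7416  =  17/927 = 0.02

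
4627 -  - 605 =5232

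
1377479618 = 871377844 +506101774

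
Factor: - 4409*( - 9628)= 2^2 *29^1*83^1*4409^1 = 42449852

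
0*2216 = 0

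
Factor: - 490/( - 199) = 2^1*5^1*7^2*199^(-1 ) 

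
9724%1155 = 484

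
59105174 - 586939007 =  - 527833833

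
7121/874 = 7121/874  =  8.15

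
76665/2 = 76665/2 = 38332.50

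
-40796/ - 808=50 + 99/202 = 50.49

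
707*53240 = 37640680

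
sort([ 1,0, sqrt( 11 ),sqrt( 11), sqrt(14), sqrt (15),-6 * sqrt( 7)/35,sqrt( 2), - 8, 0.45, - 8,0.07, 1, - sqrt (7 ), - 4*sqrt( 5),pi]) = [ - 4*sqrt(5), - 8,-8,- sqrt( 7 ), - 6*sqrt(7)/35,0,0.07,0.45,1, 1,  sqrt ( 2 ), pi, sqrt ( 11),sqrt(11 ),sqrt ( 14), sqrt(15)] 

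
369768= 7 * 52824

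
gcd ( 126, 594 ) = 18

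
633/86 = 633/86 = 7.36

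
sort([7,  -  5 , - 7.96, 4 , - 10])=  [-10,- 7.96, - 5,4, 7 ] 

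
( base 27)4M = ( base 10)130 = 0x82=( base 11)109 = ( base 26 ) 50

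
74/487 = 74/487 = 0.15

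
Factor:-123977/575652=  - 199/924= -  2^( - 2)*3^(  -  1)*7^(  -  1)*11^( - 1 ) *199^1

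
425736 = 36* 11826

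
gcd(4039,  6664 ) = 7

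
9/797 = 9/797 = 0.01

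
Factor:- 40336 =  - 2^4*2521^1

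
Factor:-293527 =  - 13^1 * 67^1*337^1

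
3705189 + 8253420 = 11958609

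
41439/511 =41439/511 =81.09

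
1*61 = 61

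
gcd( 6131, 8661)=1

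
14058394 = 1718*8183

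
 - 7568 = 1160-8728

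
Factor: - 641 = - 641^1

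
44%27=17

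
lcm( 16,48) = 48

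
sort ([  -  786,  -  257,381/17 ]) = [  -  786, - 257,381/17]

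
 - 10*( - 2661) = 26610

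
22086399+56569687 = 78656086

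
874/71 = 874/71=12.31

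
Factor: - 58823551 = -58823551^1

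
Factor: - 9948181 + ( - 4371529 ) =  - 14319710=- 2^1*5^1*401^1*3571^1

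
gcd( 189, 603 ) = 9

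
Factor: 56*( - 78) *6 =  - 2^5*3^2*7^1*13^1=-26208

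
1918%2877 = 1918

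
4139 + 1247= 5386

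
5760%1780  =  420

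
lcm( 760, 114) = 2280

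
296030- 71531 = 224499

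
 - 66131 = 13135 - 79266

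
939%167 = 104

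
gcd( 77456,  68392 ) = 824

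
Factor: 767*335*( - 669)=-171896205 =-  3^1 * 5^1 * 13^1 * 59^1*67^1 * 223^1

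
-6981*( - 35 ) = 244335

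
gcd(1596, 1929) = 3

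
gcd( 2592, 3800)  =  8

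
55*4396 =241780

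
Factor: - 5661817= -7^1*59^1* 13709^1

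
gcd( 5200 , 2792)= 8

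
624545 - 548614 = 75931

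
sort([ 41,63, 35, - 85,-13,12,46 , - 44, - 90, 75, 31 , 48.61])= [ -90,-85, - 44, - 13,  12,  31, 35, 41,  46 , 48.61,63,75]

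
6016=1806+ 4210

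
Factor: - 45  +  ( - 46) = - 91=- 7^1*13^1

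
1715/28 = 245/4 = 61.25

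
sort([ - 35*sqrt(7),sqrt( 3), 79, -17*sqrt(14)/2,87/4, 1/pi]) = [ - 35*sqrt(7 ), - 17*sqrt( 14)/2 , 1/pi, sqrt( 3), 87/4, 79 ]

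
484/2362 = 242/1181 = 0.20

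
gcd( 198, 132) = 66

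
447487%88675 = 4112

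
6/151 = 6/151=0.04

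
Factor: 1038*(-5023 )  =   - 2^1*3^1*173^1*5023^1  =  -  5213874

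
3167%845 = 632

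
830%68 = 14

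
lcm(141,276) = 12972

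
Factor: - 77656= - 2^3*17^1  *  571^1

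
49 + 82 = 131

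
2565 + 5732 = 8297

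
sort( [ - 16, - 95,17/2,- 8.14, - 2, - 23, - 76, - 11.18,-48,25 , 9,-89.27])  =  [ - 95,  -  89.27, - 76, - 48, - 23, - 16 , - 11.18, - 8.14, - 2, 17/2, 9,25]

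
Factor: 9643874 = 2^1*4821937^1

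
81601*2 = 163202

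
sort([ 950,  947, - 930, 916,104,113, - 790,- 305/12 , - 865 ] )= [-930 , - 865, - 790,-305/12, 104, 113,916 , 947,  950]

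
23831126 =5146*4631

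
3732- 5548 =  - 1816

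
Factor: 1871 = 1871^1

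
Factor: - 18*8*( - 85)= 2^4*3^2 * 5^1*17^1 = 12240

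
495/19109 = 495/19109 = 0.03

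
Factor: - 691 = -691^1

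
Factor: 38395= 5^1*7^1*1097^1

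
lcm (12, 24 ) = 24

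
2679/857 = 3+108/857 = 3.13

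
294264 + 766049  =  1060313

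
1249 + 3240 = 4489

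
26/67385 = 26/67385   =  0.00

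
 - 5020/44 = - 115+10/11  =  - 114.09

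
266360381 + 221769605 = 488129986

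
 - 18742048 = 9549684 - 28291732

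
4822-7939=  - 3117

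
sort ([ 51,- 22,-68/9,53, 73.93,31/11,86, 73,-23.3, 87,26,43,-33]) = [ - 33, - 23.3,-22,-68/9, 31/11, 26, 43,51,53, 73 , 73.93,86,87] 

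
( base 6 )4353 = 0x3ED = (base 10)1005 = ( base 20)2a5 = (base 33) uf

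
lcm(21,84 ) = 84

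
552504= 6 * 92084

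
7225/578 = 12 + 1/2 = 12.50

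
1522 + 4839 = 6361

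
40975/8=5121  +  7/8 = 5121.88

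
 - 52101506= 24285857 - 76387363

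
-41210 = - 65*634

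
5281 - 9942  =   - 4661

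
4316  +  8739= 13055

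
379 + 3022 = 3401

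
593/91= 593/91 = 6.52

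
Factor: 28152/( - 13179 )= - 408/191=-2^3*3^1*17^1* 191^( - 1 ) 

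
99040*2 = 198080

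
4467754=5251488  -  783734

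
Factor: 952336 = 2^4*7^1*11^1*773^1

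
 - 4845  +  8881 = 4036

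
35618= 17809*2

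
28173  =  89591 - 61418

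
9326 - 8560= 766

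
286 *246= 70356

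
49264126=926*53201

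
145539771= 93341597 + 52198174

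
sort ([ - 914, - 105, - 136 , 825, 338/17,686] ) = [ - 914, - 136 ,-105, 338/17,686,825 ] 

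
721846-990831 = -268985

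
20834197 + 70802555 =91636752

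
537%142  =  111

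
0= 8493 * 0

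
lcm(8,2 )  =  8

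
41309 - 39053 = 2256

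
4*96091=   384364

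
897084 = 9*99676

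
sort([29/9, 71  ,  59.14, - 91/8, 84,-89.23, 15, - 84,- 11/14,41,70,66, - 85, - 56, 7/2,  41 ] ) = [-89.23,  -  85, - 84 , - 56, - 91/8, -11/14, 29/9 , 7/2,15, 41, 41, 59.14, 66 , 70, 71, 84] 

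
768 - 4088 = -3320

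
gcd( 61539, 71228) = 1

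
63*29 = 1827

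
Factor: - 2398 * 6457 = - 2^1*11^2 * 109^1*587^1 = - 15483886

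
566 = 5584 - 5018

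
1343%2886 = 1343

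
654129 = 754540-100411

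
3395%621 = 290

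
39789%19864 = 61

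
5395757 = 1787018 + 3608739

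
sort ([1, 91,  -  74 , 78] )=[ - 74,1, 78, 91]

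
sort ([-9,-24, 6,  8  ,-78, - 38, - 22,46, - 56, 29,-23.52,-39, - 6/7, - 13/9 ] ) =[-78,-56 , - 39, - 38 ,-24, - 23.52,-22,-9, - 13/9,-6/7, 6,8 , 29, 46 ] 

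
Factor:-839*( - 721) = 604919 = 7^1*103^1*839^1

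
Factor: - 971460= - 2^2 *3^3 * 5^1 * 7^1 * 257^1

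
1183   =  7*169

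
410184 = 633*648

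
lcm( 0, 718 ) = 0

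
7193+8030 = 15223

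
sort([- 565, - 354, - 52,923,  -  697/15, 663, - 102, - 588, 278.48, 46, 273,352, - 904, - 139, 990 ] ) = [ - 904,  -  588, - 565, - 354, - 139, - 102 ,-52, - 697/15, 46, 273, 278.48 , 352, 663,923,990 ] 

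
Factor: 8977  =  47^1*191^1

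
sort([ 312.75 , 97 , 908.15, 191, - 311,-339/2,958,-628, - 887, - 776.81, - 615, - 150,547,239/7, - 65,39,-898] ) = [ - 898, -887, - 776.81, - 628,- 615, - 311, - 339/2,-150,-65,239/7, 39,97,191,312.75,547, 908.15,958]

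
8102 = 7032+1070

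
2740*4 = 10960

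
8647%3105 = 2437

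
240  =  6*40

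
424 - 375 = 49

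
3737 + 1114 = 4851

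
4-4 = 0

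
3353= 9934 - 6581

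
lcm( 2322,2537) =136998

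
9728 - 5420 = 4308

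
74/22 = 3 + 4/11 = 3.36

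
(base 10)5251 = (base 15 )1851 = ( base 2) 1010010000011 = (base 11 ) 3a44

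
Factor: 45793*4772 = 218524196 = 2^2*11^1*23^1*181^1*1193^1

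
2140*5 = 10700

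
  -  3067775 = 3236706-6304481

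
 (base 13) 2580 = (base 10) 5343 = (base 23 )A27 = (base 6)40423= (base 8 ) 12337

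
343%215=128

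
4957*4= 19828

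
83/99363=83/99363 = 0.00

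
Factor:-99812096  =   - 2^8*389891^1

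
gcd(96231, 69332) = 1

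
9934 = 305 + 9629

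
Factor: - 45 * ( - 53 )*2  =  2^1*3^2*5^1*53^1 = 4770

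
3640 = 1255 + 2385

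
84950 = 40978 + 43972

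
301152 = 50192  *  6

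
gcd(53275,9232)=1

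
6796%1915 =1051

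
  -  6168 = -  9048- - 2880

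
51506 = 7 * 7358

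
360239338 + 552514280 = 912753618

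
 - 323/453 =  - 323/453 = - 0.71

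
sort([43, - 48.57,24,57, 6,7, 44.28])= [-48.57,6,7,24,43,44.28,57]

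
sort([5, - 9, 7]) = [- 9, 5, 7 ] 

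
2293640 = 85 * 26984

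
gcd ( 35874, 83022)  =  6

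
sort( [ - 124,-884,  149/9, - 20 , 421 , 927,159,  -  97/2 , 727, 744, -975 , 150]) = [-975 ,-884, - 124,  -  97/2, - 20, 149/9, 150, 159, 421, 727, 744,927] 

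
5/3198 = 5/3198 =0.00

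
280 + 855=1135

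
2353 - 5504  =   - 3151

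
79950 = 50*1599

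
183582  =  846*217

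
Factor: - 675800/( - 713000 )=5^( - 1)*23^( - 1 )*109^1 = 109/115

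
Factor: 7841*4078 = 2^1*2039^1*7841^1 = 31975598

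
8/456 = 1/57= 0.02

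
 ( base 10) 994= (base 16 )3E2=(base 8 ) 1742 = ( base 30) 134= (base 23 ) 1k5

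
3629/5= 3629/5 = 725.80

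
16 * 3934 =62944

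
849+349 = 1198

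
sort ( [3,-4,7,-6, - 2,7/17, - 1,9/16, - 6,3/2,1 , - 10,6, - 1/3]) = [ - 10, - 6, - 6,-4, - 2,-1, -1/3,7/17, 9/16, 1,3/2,3, 6,7 ] 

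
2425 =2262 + 163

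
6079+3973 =10052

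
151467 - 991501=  - 840034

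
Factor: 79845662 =2^1 * 13^1*127^1*24181^1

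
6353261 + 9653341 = 16006602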